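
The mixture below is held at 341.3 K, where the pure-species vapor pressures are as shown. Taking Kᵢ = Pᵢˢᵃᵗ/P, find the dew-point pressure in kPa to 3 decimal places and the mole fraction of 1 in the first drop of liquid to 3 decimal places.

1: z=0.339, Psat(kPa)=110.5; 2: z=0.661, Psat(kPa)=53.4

At the dew point ψ → 1, so Σzᵢ/Kᵢ = 1 with Kᵢ = Pᵢˢᵃᵗ/P ⇒ 1/P = Σzᵢ/Pᵢˢᵃᵗ.
1/P = 0.339/110.5 + 0.661/53.4 = 0.015446 ⇒ P = 64.741 kPa
xᵢ = zᵢP/Pᵢˢᵃᵗ ⇒ x_1 = 0.339·64.741/110.5 = 0.199

Pdew = 64.741 kPa, x_1 = 0.199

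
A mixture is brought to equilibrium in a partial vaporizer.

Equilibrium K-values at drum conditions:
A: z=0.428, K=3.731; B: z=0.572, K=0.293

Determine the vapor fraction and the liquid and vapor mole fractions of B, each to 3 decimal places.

Binary case is linear: z₁(K₁−1)(1+ψ(K₂−1)) + z₂(K₂−1)(1+ψ(K₁−1)) = 0
⇒ ψ = [z₁(K₁−1)+z₂(K₂−1)] / [−(K₁−1)(K₂−1)] = 0.7645/1.9308 = 0.396
Compositions from xᵢ = zᵢ/(1+ψ(Kᵢ−1)), yᵢ = Kᵢxᵢ:
  A: x = 0.206, y = 0.767
  B: x = 0.794, y = 0.233

ψ = 0.396, x_B = 0.794, y_B = 0.233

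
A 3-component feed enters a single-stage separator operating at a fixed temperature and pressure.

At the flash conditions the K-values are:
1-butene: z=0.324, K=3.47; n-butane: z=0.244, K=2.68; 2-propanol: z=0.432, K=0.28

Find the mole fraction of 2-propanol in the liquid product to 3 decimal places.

x_2-propanol = 0.744

Rachford–Rice: g(V/F) = Σ zᵢ(Kᵢ−1)/(1+V/F(Kᵢ−1)) = 0.
Check two-phase: ΣzᵢKᵢ = 1.899 > 1 and Σzᵢ/Kᵢ = 1.727 > 1, so g(0) = 0.899 > 0 and g(1) = -0.727 < 0.
Newton iteration, V/F⁰ = 0.58:
  V/F = 0.580: g = 0.0025, g' = -1.171 → V/F = 0.582
Converged at V/F = 0.582.
Compositions from xᵢ = zᵢ/(1+V/F(Kᵢ−1)), yᵢ = Kᵢxᵢ:
  1-butene: x = 0.133, y = 0.461
  n-butane: x = 0.123, y = 0.331
  2-propanol: x = 0.744, y = 0.208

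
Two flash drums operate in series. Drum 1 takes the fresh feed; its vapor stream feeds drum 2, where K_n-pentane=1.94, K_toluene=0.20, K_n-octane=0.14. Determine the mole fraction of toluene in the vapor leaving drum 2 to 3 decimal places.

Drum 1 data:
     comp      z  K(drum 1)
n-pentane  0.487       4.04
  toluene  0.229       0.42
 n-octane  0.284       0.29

Drum 1:
Rachford–Rice: g(ψ₁) = Σ zᵢ(Kᵢ−1)/(1+ψ₁(Kᵢ−1)) = 0.
Feasibility: ΣzᵢKᵢ = 2.146, Σzᵢ/Kᵢ = 1.645 — both > 1, two phases present.
Iterate (Newton) starting at ψ₁ = 0.5:
  ψ₁ = 0.500: g = 0.0878, g' = -1.206 → ψ₁ = 0.573
  ψ₁ = 0.573: g = 0.0013, g' = -1.178 → ψ₁ = 0.574
Converged at ψ₁ = 0.574.
Drum-1 compositions:
  n-pentane: x = 0.177, y = 0.717
  toluene: x = 0.343, y = 0.144
  n-octane: x = 0.479, y = 0.139
Drum-2 feed = drum-1 vapor: z₂ = (0.7168, 0.1442, 0.1390).
Drum 2:
Material balance + equilibrium reduce to Σ zᵢ(Kᵢ−1)/(1+ψ₂(Kᵢ−1)) = 0.
g(0) = ΣzᵢKᵢ − 1 = 0.439 and g(1) = 1 − Σzᵢ/Kᵢ = -1.083, so a root lies in (0, 1).
Newton iteration, ψ₂⁰ = 0.36:
  ψ₂ = 0.360: g = 0.1683, g' = -0.751 → ψ₂ = 0.584
  ψ₂ = 0.584: g = -0.0217, g' = -1.004 → ψ₂ = 0.562
Converged at ψ₂ = 0.562.
  n-pentane: x = 0.469, y = 0.910
  toluene: x = 0.262, y = 0.052
  n-octane: x = 0.269, y = 0.038

y_toluene (drum 2) = 0.052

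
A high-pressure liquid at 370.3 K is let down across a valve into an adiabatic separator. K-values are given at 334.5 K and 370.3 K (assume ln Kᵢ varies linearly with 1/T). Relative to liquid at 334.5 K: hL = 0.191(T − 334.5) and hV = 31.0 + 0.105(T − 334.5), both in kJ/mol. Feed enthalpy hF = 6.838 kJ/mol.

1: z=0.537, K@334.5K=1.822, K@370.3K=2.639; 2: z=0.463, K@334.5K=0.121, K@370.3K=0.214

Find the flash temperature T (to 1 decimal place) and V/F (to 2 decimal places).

T = 343.5 K, V/F = 0.17

Adiabatic flash: solve Rachford–Rice at each trial T, then check hF = ψ·hV(T) + (1−ψ)·hL(T).
  T = 334.5 K: K = (1.822, 0.121), RR gives ψ = 0.048, H_out = 1.477 kJ/mol
  T = 370.3 K: K = (2.639, 0.214), RR gives ψ = 0.401, H_out = 18.026 kJ/mol
  T = 352.4 K: K = (2.214, 0.163), RR gives ψ = 0.260, H_out = 11.086 kJ/mol
  T = 343.4 K: K = (2.012, 0.141), RR gives ψ = 0.168, H_out = 6.771 kJ/mol
  T = 347.9 K: K = (2.112, 0.152), RR gives ψ = 0.217, H_out = 9.027 kJ/mol
  T = 345.6 K: K = (2.061, 0.146), RR gives ψ = 0.192, H_out = 7.902 kJ/mol
Linear interpolation between T = 343.4 (H_out = 6.771) and T = 345.6 (H_out = 7.902) on hF = 6.838 gives T ≈ 343.5 K, at which ψ = 0.17.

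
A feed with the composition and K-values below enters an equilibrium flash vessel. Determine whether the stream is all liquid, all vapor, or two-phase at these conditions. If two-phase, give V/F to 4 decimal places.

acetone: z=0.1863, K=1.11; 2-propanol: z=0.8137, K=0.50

ΣzᵢKᵢ = 0.6136; Σzᵢ/Kᵢ = 1.7952.
Since ΣzᵢKᵢ < 1 the mixture is below its bubble point — single liquid phase.

all liquid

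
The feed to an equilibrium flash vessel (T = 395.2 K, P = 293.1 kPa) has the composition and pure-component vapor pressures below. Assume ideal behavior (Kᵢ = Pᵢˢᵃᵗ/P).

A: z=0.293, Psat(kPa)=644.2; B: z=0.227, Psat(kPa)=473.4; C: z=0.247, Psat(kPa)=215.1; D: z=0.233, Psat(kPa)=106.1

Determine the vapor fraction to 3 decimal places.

Raoult's law: Kᵢ = Pᵢˢᵃᵗ/P = Pᵢˢᵃᵗ/293.1.
  K_A = 644.2/293.1 = 2.19788, K_B = 473.4/293.1 = 1.61515, K_C = 215.1/293.1 = 0.73388, K_D = 106.1/293.1 = 0.36199
Iterate (Newton) starting at ψ = 0.57:
  ψ = 0.570: g = 0.0009, g' = -0.454 → ψ = 0.572
Converged at ψ = 0.572.

ψ = 0.572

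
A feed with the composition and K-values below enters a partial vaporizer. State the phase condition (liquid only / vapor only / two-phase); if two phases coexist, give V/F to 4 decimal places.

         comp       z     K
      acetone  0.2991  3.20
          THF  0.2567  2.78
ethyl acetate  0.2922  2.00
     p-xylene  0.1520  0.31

ΣzᵢKᵢ = 2.3023; Σzᵢ/Kᵢ = 0.8222.
Since Σzᵢ/Kᵢ < 1 the mixture is above its dew point — single vapor phase.

vapor only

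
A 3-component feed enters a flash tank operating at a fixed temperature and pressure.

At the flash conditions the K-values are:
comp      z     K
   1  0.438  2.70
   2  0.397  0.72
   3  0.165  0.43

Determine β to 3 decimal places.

β = 0.799

Let β = V/F and solve Σ zᵢ(Kᵢ−1)/(1+β(Kᵢ−1)) = 0.
Check two-phase: ΣzᵢKᵢ = 1.539 > 1 and Σzᵢ/Kᵢ = 1.097 > 1, so g(0) = 0.539 > 0 and g(1) = -0.097 < 0.
Iterate (Newton) starting at β = 0.52:
  β = 0.520: g = 0.1315, g' = -0.508 → β = 0.779
  β = 0.779: g = 0.0090, g' = -0.459 → β = 0.799
Converged at β = 0.799.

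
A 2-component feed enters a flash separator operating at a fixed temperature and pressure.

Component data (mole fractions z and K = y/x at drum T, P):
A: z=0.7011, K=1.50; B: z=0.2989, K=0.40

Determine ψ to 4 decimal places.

Let ψ = V/F and solve Σ zᵢ(Kᵢ−1)/(1+ψ(Kᵢ−1)) = 0.
g(0) = ΣzᵢKᵢ − 1 = 0.1712 and g(1) = 1 − Σzᵢ/Kᵢ = -0.2146, so a root lies in (0, 1).
Binary case is linear: z₁(K₁−1)(1+ψ(K₂−1)) + z₂(K₂−1)(1+ψ(K₁−1)) = 0
⇒ ψ = [z₁(K₁−1)+z₂(K₂−1)] / [−(K₁−1)(K₂−1)] = 0.17121/0.30000 = 0.5707

ψ = 0.5707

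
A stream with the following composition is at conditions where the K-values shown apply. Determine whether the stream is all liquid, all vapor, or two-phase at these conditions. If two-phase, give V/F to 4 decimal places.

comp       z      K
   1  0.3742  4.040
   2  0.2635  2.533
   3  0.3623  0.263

ΣzᵢKᵢ = 2.2745; Σzᵢ/Kᵢ = 1.5742.
Both exceed 1, so a two-phase solution exists.
Material balance + equilibrium reduce to Σ zᵢ(Kᵢ−1)/(1+ψ(Kᵢ−1)) = 0.
Newton–Raphson from ψ = 0.5:
  ψ = 0.5000: g = 0.25726, g' = -1.2365 → ψ = 0.7081
  ψ = 0.7081: g = -0.00388, g' = -1.3511 → ψ = 0.7052
Converged at ψ = 0.7052.

two-phase, V/F = 0.7052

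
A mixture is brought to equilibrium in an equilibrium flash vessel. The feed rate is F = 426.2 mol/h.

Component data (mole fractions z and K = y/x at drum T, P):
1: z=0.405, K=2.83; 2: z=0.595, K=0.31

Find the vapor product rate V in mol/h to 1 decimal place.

Rachford–Rice: g(V/F) = Σ zᵢ(Kᵢ−1)/(1+V/F(Kᵢ−1)) = 0.
Check two-phase: ΣzᵢKᵢ = 1.331 > 1 and Σzᵢ/Kᵢ = 2.062 > 1, so g(0) = 0.331 > 0 and g(1) = -1.062 < 0.
Binary case is linear: z₁(K₁−1)(1+V/F(K₂−1)) + z₂(K₂−1)(1+V/F(K₁−1)) = 0
⇒ V/F = [z₁(K₁−1)+z₂(K₂−1)] / [−(K₁−1)(K₂−1)] = 0.3306/1.2627 = 0.262
Then V = V/F·F = 0.2618·426.2 = 111.6 mol/h and L = F − V = 314.6 mol/h.

V = 111.6 mol/h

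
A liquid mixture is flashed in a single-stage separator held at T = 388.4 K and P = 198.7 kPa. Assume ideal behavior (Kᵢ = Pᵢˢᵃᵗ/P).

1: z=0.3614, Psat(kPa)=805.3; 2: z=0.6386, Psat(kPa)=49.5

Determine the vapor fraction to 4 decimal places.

ψ = 0.2721

Raoult's law: Kᵢ = Pᵢˢᵃᵗ/P = Pᵢˢᵃᵗ/198.7.
  K_1 = 805.3/198.7 = 4.052843, K_2 = 49.5/198.7 = 0.249119
Let ψ = V/F and solve Σ zᵢ(Kᵢ−1)/(1+ψ(Kᵢ−1)) = 0.
Check two-phase: ΣzᵢKᵢ = 1.6238 > 1 and Σzᵢ/Kᵢ = 2.6526 > 1, so g(0) = 0.6238 > 0 and g(1) = -1.6526 < 0.
Newton iteration, ψ⁰ = 0.59:
  ψ = 0.5900: g = -0.46705, g' = -1.5899 → ψ = 0.2962
  ψ = 0.2962: g = -0.03734, g' = -1.5243 → ψ = 0.2717
  ψ = 0.2717: g = 0.00059, g' = -1.5745 → ψ = 0.2721
Converged at ψ = 0.2721.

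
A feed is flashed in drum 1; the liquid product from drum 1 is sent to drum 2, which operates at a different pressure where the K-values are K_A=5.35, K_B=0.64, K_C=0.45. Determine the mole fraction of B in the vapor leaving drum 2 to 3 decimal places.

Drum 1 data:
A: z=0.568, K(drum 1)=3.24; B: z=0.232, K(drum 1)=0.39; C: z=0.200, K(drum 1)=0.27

y_B (drum 2) = 0.280

Drum 1:
Let ψ₁ = V/F and solve Σ zᵢ(Kᵢ−1)/(1+ψ₁(Kᵢ−1)) = 0.
Feasibility: ΣzᵢKᵢ = 1.985, Σzᵢ/Kᵢ = 1.511 — both > 1, two phases present.
Newton iteration, ψ₁⁰ = 0.59:
  ψ₁ = 0.590: g = 0.0705, g' = -1.068 → ψ₁ = 0.656
  ψ₁ = 0.656: g = -0.0009, g' = -1.100 → ψ₁ = 0.655
Converged at ψ₁ = 0.655.
Drum-1 compositions:
  A: x = 0.230, y = 0.746
  B: x = 0.386, y = 0.151
  C: x = 0.383, y = 0.104
Drum-2 feed = drum-1 liquid: z₂ = (0.2302, 0.3865, 0.3834).
Drum 2:
Rachford–Rice: g(ψ₂) = Σ zᵢ(Kᵢ−1)/(1+ψ₂(Kᵢ−1)) = 0.
Feasibility: ΣzᵢKᵢ = 1.651, Σzᵢ/Kᵢ = 1.499 — both > 1, two phases present.
Newton–Raphson from ψ₂ = 0.38:
  ψ₂ = 0.380: g = -0.0503, g' = -0.871 → ψ₂ = 0.322
  ψ₂ = 0.322: g = 0.0032, g' = -0.990 → ψ₂ = 0.326
Converged at ψ₂ = 0.326.
  A: x = 0.095, y = 0.510
  B: x = 0.438, y = 0.280
  C: x = 0.467, y = 0.210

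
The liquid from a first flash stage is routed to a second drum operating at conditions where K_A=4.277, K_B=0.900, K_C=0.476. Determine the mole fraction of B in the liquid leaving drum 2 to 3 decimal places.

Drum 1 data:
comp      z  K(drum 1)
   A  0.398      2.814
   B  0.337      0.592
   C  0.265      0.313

Drum 1:
Let ψ₁ = V/F and solve Σ zᵢ(Kᵢ−1)/(1+ψ₁(Kᵢ−1)) = 0.
Check two-phase: ΣzᵢKᵢ = 1.402 > 1 and Σzᵢ/Kᵢ = 1.557 > 1, so g(0) = 0.402 > 0 and g(1) = -0.557 < 0.
Iterate (Newton) starting at ψ₁ = 0.5:
  ψ₁ = 0.500: g = -0.0715, g' = -0.739 → ψ₁ = 0.403
  ψ₁ = 0.403: g = 0.0005, g' = -0.756 → ψ₁ = 0.404
Converged at ψ₁ = 0.404.
Drum-1 compositions:
  A: x = 0.230, y = 0.646
  B: x = 0.404, y = 0.239
  C: x = 0.367, y = 0.115
Drum-2 feed = drum-1 liquid: z₂ = (0.2297, 0.4035, 0.3668).
Drum 2:
Newton–Raphson from ψ₂ = 0.5:
  ψ₂ = 0.500: g = -0.0177, g' = -0.544 → ψ₂ = 0.468
Converged at ψ₂ = 0.468.
  A: x = 0.091, y = 0.388
  B: x = 0.423, y = 0.381
  C: x = 0.486, y = 0.231

x_B (drum 2) = 0.423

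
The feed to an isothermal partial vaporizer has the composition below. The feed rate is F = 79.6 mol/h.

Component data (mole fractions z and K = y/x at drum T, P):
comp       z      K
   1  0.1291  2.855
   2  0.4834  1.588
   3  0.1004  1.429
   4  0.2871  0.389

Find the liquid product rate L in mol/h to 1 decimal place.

Iterate (Newton) starting at ψ = 0.5:
  ψ = 0.5000: g = 0.12679, g' = -0.4541 → ψ = 0.7792
  ψ = 0.7792: g = -0.00968, g' = -0.5537 → ψ = 0.7617
  ψ = 0.7617: g = -0.00011, g' = -0.5415 → ψ = 0.7615
Converged at ψ = 0.7615.
Then V = ψ·F = 0.7615·79.6 = 60.6 mol/h and L = F − V = 19.0 mol/h.

L = 19.0 mol/h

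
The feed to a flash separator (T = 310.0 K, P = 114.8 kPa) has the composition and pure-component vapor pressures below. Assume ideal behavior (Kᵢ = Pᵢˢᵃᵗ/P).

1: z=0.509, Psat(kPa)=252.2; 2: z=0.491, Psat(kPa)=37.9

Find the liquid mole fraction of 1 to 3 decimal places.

Raoult's law: Kᵢ = Pᵢˢᵃᵗ/P = Pᵢˢᵃᵗ/114.8.
  K_1 = 252.2/114.8 = 2.19686, K_2 = 37.9/114.8 = 0.33014
Let ψ = V/F and solve Σ zᵢ(Kᵢ−1)/(1+ψ(Kᵢ−1)) = 0.
g(0) = ΣzᵢKᵢ − 1 = 0.280 and g(1) = 1 − Σzᵢ/Kᵢ = -0.719, so a root lies in (0, 1).
Binary case is linear: z₁(K₁−1)(1+ψ(K₂−1)) + z₂(K₂−1)(1+ψ(K₁−1)) = 0
⇒ ψ = [z₁(K₁−1)+z₂(K₂−1)] / [−(K₁−1)(K₂−1)] = 0.2803/0.8017 = 0.350
Compositions from xᵢ = zᵢ/(1+ψ(Kᵢ−1)), yᵢ = Kᵢxᵢ:
  1: x = 0.359, y = 0.788
  2: x = 0.641, y = 0.212

x_1 = 0.359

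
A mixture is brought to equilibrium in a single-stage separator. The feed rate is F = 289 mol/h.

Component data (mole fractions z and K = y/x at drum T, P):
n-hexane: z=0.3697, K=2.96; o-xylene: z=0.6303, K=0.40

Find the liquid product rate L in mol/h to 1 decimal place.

L = 203.9 mol/h

Rachford–Rice: g(ψ) = Σ zᵢ(Kᵢ−1)/(1+ψ(Kᵢ−1)) = 0.
g(0) = ΣzᵢKᵢ − 1 = 0.3464 and g(1) = 1 − Σzᵢ/Kᵢ = -0.7006, so a root lies in (0, 1).
Binary case is linear: z₁(K₁−1)(1+ψ(K₂−1)) + z₂(K₂−1)(1+ψ(K₁−1)) = 0
⇒ ψ = [z₁(K₁−1)+z₂(K₂−1)] / [−(K₁−1)(K₂−1)] = 0.34643/1.17600 = 0.2946
Then V = ψ·F = 0.2946·289 = 85.1 mol/h and L = F − V = 203.9 mol/h.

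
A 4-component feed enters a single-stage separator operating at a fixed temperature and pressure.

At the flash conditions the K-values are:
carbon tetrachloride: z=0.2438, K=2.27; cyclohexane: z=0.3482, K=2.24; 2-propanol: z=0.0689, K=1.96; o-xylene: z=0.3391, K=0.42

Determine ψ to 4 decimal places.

Rachford–Rice: g(ψ) = Σ zᵢ(Kᵢ−1)/(1+ψ(Kᵢ−1)) = 0.
Check two-phase: ΣzᵢKᵢ = 1.6109 > 1 and Σzᵢ/Kᵢ = 1.1054 > 1, so g(0) = 0.6109 > 0 and g(1) = -0.1054 < 0.
Iterate (Newton) starting at ψ = 0.5:
  ψ = 0.5000: g = 0.22358, g' = -0.6064 → ψ = 0.8687
  ψ = 0.8687: g = -0.00527, g' = -0.6953 → ψ = 0.8611
Converged at ψ = 0.8611.

ψ = 0.8611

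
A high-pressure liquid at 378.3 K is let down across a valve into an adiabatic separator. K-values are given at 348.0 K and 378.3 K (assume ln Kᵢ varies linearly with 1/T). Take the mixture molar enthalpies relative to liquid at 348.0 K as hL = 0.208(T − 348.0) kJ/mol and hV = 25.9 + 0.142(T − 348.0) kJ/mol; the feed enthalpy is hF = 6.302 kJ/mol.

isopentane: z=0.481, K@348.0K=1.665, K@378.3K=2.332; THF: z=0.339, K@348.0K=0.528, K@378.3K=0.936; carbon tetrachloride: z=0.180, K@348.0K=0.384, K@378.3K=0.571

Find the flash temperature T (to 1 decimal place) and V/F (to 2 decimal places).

T = 350.3 K, V/F = 0.23

Adiabatic flash: solve Rachford–Rice at each trial T, then check hF = ψ·hV(T) + (1−ψ)·hL(T).
  T = 348.0 K: K = (1.665, 0.528, 0.384), RR gives ψ = 0.140, H_out = 3.622 kJ/mol
  T = 378.3 K: K = (2.332, 0.936, 0.571), RR gives ψ = 1.000, H_out = 30.203 kJ/mol
  T = 363.1 K: K = (1.983, 0.711, 0.472), RR gives ψ = 0.719, H_out = 21.047 kJ/mol
  T = 355.6 K: K = (1.822, 0.615, 0.427), RR gives ψ = 0.427, H_out = 12.415 kJ/mol
  T = 351.8 K: K = (1.742, 0.570, 0.405), RR gives ψ = 0.285, H_out = 8.088 kJ/mol
  T = 349.9 K: K = (1.703, 0.549, 0.394), RR gives ψ = 0.213, H_out = 5.882 kJ/mol
Linear interpolation between T = 349.9 (H_out = 5.882) and T = 351.8 (H_out = 8.088) on hF = 6.302 gives T ≈ 350.3 K, at which ψ = 0.23.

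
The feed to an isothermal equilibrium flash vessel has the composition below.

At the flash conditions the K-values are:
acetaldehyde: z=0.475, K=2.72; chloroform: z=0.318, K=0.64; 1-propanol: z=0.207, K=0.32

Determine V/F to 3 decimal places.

V/F = 0.627

Material balance + equilibrium reduce to Σ zᵢ(Kᵢ−1)/(1+V/F(Kᵢ−1)) = 0.
Feasibility: ΣzᵢKᵢ = 1.562, Σzᵢ/Kᵢ = 1.318 — both > 1, two phases present.
Newton–Raphson from V/F = 0.5:
  V/F = 0.500: g = 0.0864, g' = -0.687 → V/F = 0.626
  V/F = 0.626: g = 0.0008, g' = -0.685 → V/F = 0.627
Converged at V/F = 0.627.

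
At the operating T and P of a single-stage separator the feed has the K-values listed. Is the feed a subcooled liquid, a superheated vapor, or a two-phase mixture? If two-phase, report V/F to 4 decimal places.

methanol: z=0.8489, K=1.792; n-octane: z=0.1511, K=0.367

superheated vapor

ΣzᵢKᵢ = 1.5767; Σzᵢ/Kᵢ = 0.8854.
Since Σzᵢ/Kᵢ < 1 the mixture is above its dew point — single vapor phase.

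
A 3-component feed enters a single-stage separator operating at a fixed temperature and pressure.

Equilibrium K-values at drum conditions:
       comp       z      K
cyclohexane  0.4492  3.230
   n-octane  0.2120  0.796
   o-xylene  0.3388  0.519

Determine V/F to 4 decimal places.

V/F = 0.8857

Iterate (Newton) starting at V/F = 0.54:
  V/F = 0.5400: g = 0.18571, g' = -0.6140 → V/F = 0.8425
  V/F = 0.8425: g = 0.02175, g' = -0.5040 → V/F = 0.8856
  V/F = 0.8856: g = 0.00002, g' = -0.5034 → V/F = 0.8857
Converged at V/F = 0.8857.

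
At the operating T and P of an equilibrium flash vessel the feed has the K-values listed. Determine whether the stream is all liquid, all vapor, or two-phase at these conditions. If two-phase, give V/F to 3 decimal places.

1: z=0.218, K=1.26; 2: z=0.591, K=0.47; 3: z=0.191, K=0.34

all liquid

ΣzᵢKᵢ = 0.617; Σzᵢ/Kᵢ = 1.992.
Since ΣzᵢKᵢ < 1 the mixture is below its bubble point — single liquid phase.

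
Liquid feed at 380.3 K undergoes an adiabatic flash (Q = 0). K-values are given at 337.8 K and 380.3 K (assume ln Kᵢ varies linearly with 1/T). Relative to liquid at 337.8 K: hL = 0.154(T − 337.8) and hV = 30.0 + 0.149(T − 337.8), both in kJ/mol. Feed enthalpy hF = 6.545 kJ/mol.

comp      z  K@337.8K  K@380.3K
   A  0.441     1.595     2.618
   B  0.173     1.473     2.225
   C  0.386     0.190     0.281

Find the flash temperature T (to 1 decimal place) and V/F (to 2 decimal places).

T = 343.2 K, V/F = 0.19

Adiabatic flash: solve Rachford–Rice at each trial T, then check hF = ψ·hV(T) + (1−ψ)·hL(T).
  T = 337.8 K: K = (1.595, 1.473, 0.190), RR gives ψ = 0.069, H_out = 2.078 kJ/mol
  T = 380.3 K: K = (2.618, 2.225, 0.281), RR gives ψ = 0.596, H_out = 24.301 kJ/mol
  T = 359.1 K: K = (2.075, 1.833, 0.234), RR gives ψ = 0.417, H_out = 15.736 kJ/mol
  T = 348.5 K: K = (1.828, 1.650, 0.212), RR gives ψ = 0.281, H_out = 10.073 kJ/mol
  T = 343.1 K: K = (1.708, 1.559, 0.201), RR gives ψ = 0.188, H_out = 6.450 kJ/mol
  T = 345.8 K: K = (1.767, 1.604, 0.206), RR gives ψ = 0.237, H_out = 8.345 kJ/mol
  T = 344.5 K: K = (1.739, 1.583, 0.203), RR gives ψ = 0.214, H_out = 7.456 kJ/mol
Linear interpolation between T = 343.1 (H_out = 6.450) and T = 344.5 (H_out = 7.456) on hF = 6.545 gives T ≈ 343.2 K, at which ψ = 0.19.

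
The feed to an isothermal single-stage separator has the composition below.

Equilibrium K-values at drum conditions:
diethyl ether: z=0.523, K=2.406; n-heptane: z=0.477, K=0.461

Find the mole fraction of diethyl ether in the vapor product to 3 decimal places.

y_diethyl ether = 0.667

Material balance + equilibrium reduce to Σ zᵢ(Kᵢ−1)/(1+β(Kᵢ−1)) = 0.
g(0) = ΣzᵢKᵢ − 1 = 0.478 and g(1) = 1 − Σzᵢ/Kᵢ = -0.252, so a root lies in (0, 1).
Binary case is linear: z₁(K₁−1)(1+β(K₂−1)) + z₂(K₂−1)(1+β(K₁−1)) = 0
⇒ β = [z₁(K₁−1)+z₂(K₂−1)] / [−(K₁−1)(K₂−1)] = 0.4782/0.7578 = 0.631
Compositions from xᵢ = zᵢ/(1+β(Kᵢ−1)), yᵢ = Kᵢxᵢ:
  diethyl ether: x = 0.277, y = 0.667
  n-heptane: x = 0.723, y = 0.333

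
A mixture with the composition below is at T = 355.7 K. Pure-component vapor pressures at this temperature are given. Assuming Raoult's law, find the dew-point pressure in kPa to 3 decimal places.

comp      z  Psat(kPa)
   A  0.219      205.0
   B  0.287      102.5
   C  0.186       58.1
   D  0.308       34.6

At the dew point ψ → 1, so Σzᵢ/Kᵢ = 1 with Kᵢ = Pᵢˢᵃᵗ/P ⇒ 1/P = Σzᵢ/Pᵢˢᵃᵗ.
1/P = 0.219/205.0 + 0.287/102.5 + 0.186/58.1 + 0.308/34.6 = 0.015971 ⇒ P = 62.612 kPa

Pdew = 62.612 kPa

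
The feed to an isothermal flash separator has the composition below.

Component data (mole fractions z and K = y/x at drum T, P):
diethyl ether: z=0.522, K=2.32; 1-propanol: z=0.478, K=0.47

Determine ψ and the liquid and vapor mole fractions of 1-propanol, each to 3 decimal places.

Iterate (Newton) starting at ψ = 0.63:
  ψ = 0.630: g = -0.0041, g' = -0.574 → ψ = 0.623
Converged at ψ = 0.623.
Compositions from xᵢ = zᵢ/(1+ψ(Kᵢ−1)), yᵢ = Kᵢxᵢ:
  diethyl ether: x = 0.286, y = 0.665
  1-propanol: x = 0.714, y = 0.335

ψ = 0.623, x_1-propanol = 0.714, y_1-propanol = 0.335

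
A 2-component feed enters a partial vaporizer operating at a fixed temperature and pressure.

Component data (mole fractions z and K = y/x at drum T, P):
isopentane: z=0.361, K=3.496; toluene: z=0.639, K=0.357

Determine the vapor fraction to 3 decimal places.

Material balance + equilibrium reduce to Σ zᵢ(Kᵢ−1)/(1+ψ(Kᵢ−1)) = 0.
Check two-phase: ΣzᵢKᵢ = 1.490 > 1 and Σzᵢ/Kᵢ = 1.893 > 1, so g(0) = 0.490 > 0 and g(1) = -0.893 < 0.
Binary case is linear: z₁(K₁−1)(1+ψ(K₂−1)) + z₂(K₂−1)(1+ψ(K₁−1)) = 0
⇒ ψ = [z₁(K₁−1)+z₂(K₂−1)] / [−(K₁−1)(K₂−1)] = 0.4902/1.6049 = 0.305

ψ = 0.305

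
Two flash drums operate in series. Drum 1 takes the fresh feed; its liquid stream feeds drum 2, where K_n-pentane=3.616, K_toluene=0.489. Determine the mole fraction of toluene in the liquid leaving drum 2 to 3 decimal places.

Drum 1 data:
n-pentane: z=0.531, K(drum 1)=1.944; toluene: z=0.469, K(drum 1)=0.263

x_toluene (drum 2) = 0.837

Drum 1:
Let ψ₁ = V/F and solve Σ zᵢ(Kᵢ−1)/(1+ψ₁(Kᵢ−1)) = 0.
Check two-phase: ΣzᵢKᵢ = 1.156 > 1 and Σzᵢ/Kᵢ = 2.056 > 1, so g(0) = 0.156 > 0 and g(1) = -1.056 < 0.
Newton–Raphson from ψ₁ = 0.5:
  ψ₁ = 0.500: g = -0.2068, g' = -0.857 → ψ₁ = 0.259
  ψ₁ = 0.259: g = -0.0242, g' = -0.695 → ψ₁ = 0.224
Converged at ψ₁ = 0.224.
Drum-1 compositions:
  n-pentane: x = 0.438, y = 0.852
  toluene: x = 0.562, y = 0.148
Drum-2 feed = drum-1 liquid: z₂ = (0.4384, 0.5616).
Drum 2:
Binary case is linear: z₁(K₁−1)(1+ψ₂(K₂−1)) + z₂(K₂−1)(1+ψ₂(K₁−1)) = 0
⇒ ψ₂ = [z₁(K₁−1)+z₂(K₂−1)] / [−(K₁−1)(K₂−1)] = 0.8600/1.3368 = 0.643
  n-pentane: x = 0.163, y = 0.591
  toluene: x = 0.837, y = 0.409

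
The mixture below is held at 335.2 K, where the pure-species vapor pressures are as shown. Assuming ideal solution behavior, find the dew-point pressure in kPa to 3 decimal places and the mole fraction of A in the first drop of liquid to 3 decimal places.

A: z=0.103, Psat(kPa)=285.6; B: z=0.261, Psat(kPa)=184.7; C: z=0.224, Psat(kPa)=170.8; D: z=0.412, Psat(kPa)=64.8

At the dew point ψ → 1, so Σzᵢ/Kᵢ = 1 with Kᵢ = Pᵢˢᵃᵗ/P ⇒ 1/P = Σzᵢ/Pᵢˢᵃᵗ.
1/P = 0.103/285.6 + 0.261/184.7 + 0.224/170.8 + 0.412/64.8 = 0.009443 ⇒ P = 105.896 kPa
xᵢ = zᵢP/Pᵢˢᵃᵗ ⇒ x_A = 0.103·105.896/285.6 = 0.038

Pdew = 105.896 kPa, x_A = 0.038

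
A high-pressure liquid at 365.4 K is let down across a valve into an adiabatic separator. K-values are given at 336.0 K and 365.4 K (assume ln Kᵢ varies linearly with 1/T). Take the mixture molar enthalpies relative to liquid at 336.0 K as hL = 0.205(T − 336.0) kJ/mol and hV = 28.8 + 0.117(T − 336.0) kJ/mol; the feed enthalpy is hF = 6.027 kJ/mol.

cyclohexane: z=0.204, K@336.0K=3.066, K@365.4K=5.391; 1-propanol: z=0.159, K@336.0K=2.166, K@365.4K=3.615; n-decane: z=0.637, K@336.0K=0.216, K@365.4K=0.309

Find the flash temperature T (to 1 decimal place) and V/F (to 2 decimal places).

Adiabatic flash: solve Rachford–Rice at each trial T, then check hF = ψ·hV(T) + (1−ψ)·hL(T).
  T = 336.0 K: K = (3.066, 2.166, 0.216), RR gives ψ = 0.079, H_out = 2.268 kJ/mol
  T = 365.4 K: K = (5.391, 3.615, 0.309), RR gives ψ = 0.343, H_out = 15.013 kJ/mol
  T = 350.7 K: K = (4.114, 2.828, 0.260), RR gives ψ = 0.235, H_out = 9.474 kJ/mol
  T = 343.4 K: K = (3.566, 2.484, 0.238), RR gives ψ = 0.166, H_out = 6.202 kJ/mol
  T = 339.7 K: K = (3.309, 2.322, 0.227), RR gives ψ = 0.125, H_out = 4.331 kJ/mol
  T = 341.5 K: K = (3.433, 2.400, 0.232), RR gives ψ = 0.146, H_out = 5.263 kJ/mol
Linear interpolation between T = 341.5 (H_out = 5.263) and T = 343.4 (H_out = 6.202) on hF = 6.027 gives T ≈ 343.0 K, at which ψ = 0.16.

T = 343.0 K, V/F = 0.16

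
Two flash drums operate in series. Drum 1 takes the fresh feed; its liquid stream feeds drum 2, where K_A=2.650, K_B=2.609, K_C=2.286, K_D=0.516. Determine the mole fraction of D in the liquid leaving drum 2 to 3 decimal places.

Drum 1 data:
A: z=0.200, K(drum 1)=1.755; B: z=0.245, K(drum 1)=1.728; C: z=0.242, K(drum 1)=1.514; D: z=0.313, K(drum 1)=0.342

Drum 1:
Iterate (Newton) starting at ψ₁ = 0.36:
  ψ₁ = 0.360: g = 0.0951, g' = -0.430 → ψ₁ = 0.581
  ψ₁ = 0.581: g = -0.0074, g' = -0.512 → ψ₁ = 0.567
Converged at ψ₁ = 0.567.
Drum-1 compositions:
  A: x = 0.140, y = 0.246
  B: x = 0.173, y = 0.300
  C: x = 0.187, y = 0.284
  D: x = 0.499, y = 0.171
Drum-2 feed = drum-1 liquid: z₂ = (0.1401, 0.1735, 0.1874, 0.4990).
Drum 2:
Let ψ₂ = V/F and solve Σ zᵢ(Kᵢ−1)/(1+ψ₂(Kᵢ−1)) = 0.
Check two-phase: ΣzᵢKᵢ = 1.510 > 1 and Σzᵢ/Kᵢ = 1.168 > 1, so g(0) = 0.510 > 0 and g(1) = -0.168 < 0.
Iterate (Newton) starting at ψ₂ = 0.59:
  ψ₂ = 0.590: g = 0.0593, g' = -0.545 → ψ₂ = 0.699
  ψ₂ = 0.699: g = 0.0008, g' = -0.535 → ψ₂ = 0.700
Converged at ψ₂ = 0.700.
  A: x = 0.065, y = 0.172
  B: x = 0.082, y = 0.213
  C: x = 0.099, y = 0.225
  D: x = 0.755, y = 0.389

x_D (drum 2) = 0.755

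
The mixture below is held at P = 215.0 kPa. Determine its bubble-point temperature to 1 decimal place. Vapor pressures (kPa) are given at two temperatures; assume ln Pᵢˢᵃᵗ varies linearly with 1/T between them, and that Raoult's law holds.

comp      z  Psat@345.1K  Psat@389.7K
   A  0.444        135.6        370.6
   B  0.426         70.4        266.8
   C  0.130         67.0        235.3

Bubble-point temperature: ΣzᵢPᵢˢᵃᵗ(T) = P. Interpolate ln Pᵢˢᵃᵗ = aᵢ + bᵢ/T.
  T = 345.1 K: ΣzᵢPᵢˢᵃᵗ = 98.91 kPa
  T = 389.7 K: ΣzᵢPᵢˢᵃᵗ = 308.79 kPa
  T = 367.4 K: ΣzᵢPᵢˢᵃᵗ = 180.37 kPa
  T = 378.5 K: ΣzᵢPᵢˢᵃᵗ = 237.43 kPa
  T = 372.9 K: ΣzᵢPᵢˢᵃᵗ = 207.07 kPa
  T = 375.7 K: ΣzᵢPᵢˢᵃᵗ = 221.83 kPa
Interpolating between 372.9 K and 375.7 K gives T ≈ 374.4 K.

T = 374.4 K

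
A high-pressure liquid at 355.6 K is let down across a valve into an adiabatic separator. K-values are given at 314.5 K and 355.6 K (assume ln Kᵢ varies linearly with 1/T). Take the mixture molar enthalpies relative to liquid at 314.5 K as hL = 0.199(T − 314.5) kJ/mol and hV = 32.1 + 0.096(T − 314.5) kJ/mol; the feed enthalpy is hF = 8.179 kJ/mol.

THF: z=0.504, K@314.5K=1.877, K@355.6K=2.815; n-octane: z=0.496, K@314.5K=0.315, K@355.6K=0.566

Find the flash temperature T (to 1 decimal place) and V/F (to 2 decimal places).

Adiabatic flash: solve Rachford–Rice at each trial T, then check hF = ψ·hV(T) + (1−ψ)·hL(T).
  T = 314.5 K: K = (1.877, 0.315), RR gives ψ = 0.170, H_out = 5.463 kJ/mol
  T = 355.6 K: K = (2.815, 0.566), RR gives ψ = 0.888, H_out = 32.925 kJ/mol
  T = 335.1 K: K = (2.329, 0.430), RR gives ψ = 0.511, H_out = 19.424 kJ/mol
  T = 324.8 K: K = (2.098, 0.370), RR gives ψ = 0.348, H_out = 12.855 kJ/mol
  T = 319.6 K: K = (1.985, 0.342), RR gives ψ = 0.262, H_out = 9.284 kJ/mol
  T = 317.1 K: K = (1.932, 0.328), RR gives ψ = 0.218, H_out = 7.459 kJ/mol
  T = 318.4 K: K = (1.959, 0.335), RR gives ψ = 0.241, H_out = 8.419 kJ/mol
Linear interpolation between T = 317.1 (H_out = 7.459) and T = 318.4 (H_out = 8.419) on hF = 8.179 gives T ≈ 318.1 K, at which ψ = 0.24.

T = 318.1 K, V/F = 0.24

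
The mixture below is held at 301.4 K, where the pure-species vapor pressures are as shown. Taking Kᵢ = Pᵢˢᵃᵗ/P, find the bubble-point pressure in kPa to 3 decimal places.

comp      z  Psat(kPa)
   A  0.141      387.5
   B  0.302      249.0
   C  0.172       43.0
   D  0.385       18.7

Pbub = 144.431 kPa

At the bubble point ψ → 0, so ΣzᵢKᵢ = 1 with Kᵢ = Pᵢˢᵃᵗ/P ⇒ P = ΣzᵢPᵢˢᵃᵗ.
P = 0.141·387.5 + 0.302·249.0 + 0.172·43.0 + 0.385·18.7 = 144.431 kPa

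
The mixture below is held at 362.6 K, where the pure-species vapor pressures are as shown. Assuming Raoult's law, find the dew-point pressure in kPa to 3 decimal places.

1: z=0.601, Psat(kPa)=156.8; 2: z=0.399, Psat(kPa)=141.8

At the dew point ψ → 1, so Σzᵢ/Kᵢ = 1 with Kᵢ = Pᵢˢᵃᵗ/P ⇒ 1/P = Σzᵢ/Pᵢˢᵃᵗ.
1/P = 0.601/156.8 + 0.399/141.8 = 0.006647 ⇒ P = 150.450 kPa

Pdew = 150.450 kPa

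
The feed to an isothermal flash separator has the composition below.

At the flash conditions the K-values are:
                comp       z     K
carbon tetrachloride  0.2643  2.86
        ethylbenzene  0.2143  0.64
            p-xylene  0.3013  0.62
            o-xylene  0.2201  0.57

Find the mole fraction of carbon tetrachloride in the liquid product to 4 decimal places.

x_carbon tetrachloride = 0.1731

Newton iteration, β⁰ = 0.5:
  β = 0.5000: g = -0.10128, g' = -0.4191 → β = 0.2583
  β = 0.2583: g = 0.01355, g' = -0.5559 → β = 0.2827
  β = 0.2827: g = 0.00027, g' = -0.5345 → β = 0.2832
Converged at β = 0.2832.
Compositions from xᵢ = zᵢ/(1+β(Kᵢ−1)), yᵢ = Kᵢxᵢ:
  carbon tetrachloride: x = 0.1731, y = 0.4951
  ethylbenzene: x = 0.2386, y = 0.1527
  p-xylene: x = 0.3376, y = 0.2093
  o-xylene: x = 0.2506, y = 0.1429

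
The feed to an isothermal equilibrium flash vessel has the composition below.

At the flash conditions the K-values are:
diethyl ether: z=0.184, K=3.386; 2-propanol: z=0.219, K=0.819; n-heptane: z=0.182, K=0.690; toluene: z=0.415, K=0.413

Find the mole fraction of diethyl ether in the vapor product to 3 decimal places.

Rachford–Rice: g(V/F) = Σ zᵢ(Kᵢ−1)/(1+V/F(Kᵢ−1)) = 0.
g(0) = ΣzᵢKᵢ − 1 = 0.099 and g(1) = 1 − Σzᵢ/Kᵢ = -0.590, so a root lies in (0, 1).
Newton–Raphson from V/F = 0.5:
  V/F = 0.500: g = -0.2550, g' = -0.537 → V/F = 0.026
  V/F = 0.026: g = 0.0697, g' = -1.103 → V/F = 0.089
  V/F = 0.089: g = 0.0069, g' = -0.898 → V/F = 0.097
Converged at V/F = 0.097.
Compositions from xᵢ = zᵢ/(1+V/F(Kᵢ−1)), yᵢ = Kᵢxᵢ:
  diethyl ether: x = 0.150, y = 0.506
  2-propanol: x = 0.223, y = 0.183
  n-heptane: x = 0.188, y = 0.129
  toluene: x = 0.440, y = 0.182

y_diethyl ether = 0.506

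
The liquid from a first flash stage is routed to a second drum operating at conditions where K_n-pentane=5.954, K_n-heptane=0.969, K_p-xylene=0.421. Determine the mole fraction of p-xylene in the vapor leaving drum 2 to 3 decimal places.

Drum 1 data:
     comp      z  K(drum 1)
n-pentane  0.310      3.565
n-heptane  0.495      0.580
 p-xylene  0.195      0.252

y_p-xylene (drum 2) = 0.156

Drum 1:
Material balance + equilibrium reduce to Σ zᵢ(Kᵢ−1)/(1+ψ₁(Kᵢ−1)) = 0.
g(0) = ΣzᵢKᵢ − 1 = 0.441 and g(1) = 1 − Σzᵢ/Kᵢ = -0.714, so a root lies in (0, 1).
Newton–Raphson from ψ₁ = 0.46:
  ψ₁ = 0.460: g = -0.1153, g' = -0.817 → ψ₁ = 0.319
  ψ₁ = 0.319: g = 0.0058, g' = -0.922 → ψ₁ = 0.325
Converged at ψ₁ = 0.325.
Drum-1 compositions:
  n-pentane: x = 0.169, y = 0.603
  n-heptane: x = 0.573, y = 0.333
  p-xylene: x = 0.258, y = 0.065
Drum-2 feed = drum-1 liquid: z₂ = (0.1690, 0.5733, 0.2577).
Drum 2:
Let ψ₂ = V/F and solve Σ zᵢ(Kᵢ−1)/(1+ψ₂(Kᵢ−1)) = 0.
Feasibility: ΣzᵢKᵢ = 1.670, Σzᵢ/Kᵢ = 1.232 — both > 1, two phases present.
Newton–Raphson from ψ₂ = 0.63:
  ψ₂ = 0.630: g = -0.0498, g' = -0.459 → ψ₂ = 0.521
  ψ₂ = 0.521: g = 0.0019, g' = -0.501 → ψ₂ = 0.525
Converged at ψ₂ = 0.525.
  n-pentane: x = 0.047, y = 0.279
  n-heptane: x = 0.583, y = 0.565
  p-xylene: x = 0.370, y = 0.156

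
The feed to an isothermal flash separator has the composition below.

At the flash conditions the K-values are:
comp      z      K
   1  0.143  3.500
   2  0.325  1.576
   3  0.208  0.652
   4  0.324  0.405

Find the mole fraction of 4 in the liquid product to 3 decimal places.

x_4 = 0.421

Newton iteration, ψ⁰ = 0.54:
  ψ = 0.540: g = -0.0783, g' = -0.512 → ψ = 0.387
  ψ = 0.387: g = 0.0006, g' = -0.530 → ψ = 0.388
Converged at ψ = 0.388.
Compositions from xᵢ = zᵢ/(1+ψ(Kᵢ−1)), yᵢ = Kᵢxᵢ:
  1: x = 0.073, y = 0.254
  2: x = 0.266, y = 0.419
  3: x = 0.240, y = 0.157
  4: x = 0.421, y = 0.171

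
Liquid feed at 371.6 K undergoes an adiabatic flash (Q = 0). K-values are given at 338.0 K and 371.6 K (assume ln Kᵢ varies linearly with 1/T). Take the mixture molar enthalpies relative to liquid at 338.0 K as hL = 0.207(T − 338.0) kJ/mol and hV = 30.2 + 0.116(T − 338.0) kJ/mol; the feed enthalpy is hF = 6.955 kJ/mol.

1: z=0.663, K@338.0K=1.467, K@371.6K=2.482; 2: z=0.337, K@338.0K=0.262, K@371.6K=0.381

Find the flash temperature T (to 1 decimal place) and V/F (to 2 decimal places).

T = 339.1 K, V/F = 0.22

Adiabatic flash: solve Rachford–Rice at each trial T, then check hF = ψ·hV(T) + (1−ψ)·hL(T).
  T = 338.0 K: K = (1.467, 0.262), RR gives ψ = 0.177, H_out = 5.338 kJ/mol
  T = 371.6 K: K = (2.482, 0.381), RR gives ψ = 0.844, H_out = 29.855 kJ/mol
  T = 354.8 K: K = (1.932, 0.319), RR gives ψ = 0.612, H_out = 21.015 kJ/mol
  T = 346.4 K: K = (1.689, 0.290), RR gives ψ = 0.444, H_out = 14.820 kJ/mol
  T = 342.2 K: K = (1.576, 0.276), RR gives ψ = 0.330, H_out = 10.703 kJ/mol
  T = 340.1 K: K = (1.521, 0.269), RR gives ψ = 0.259, H_out = 8.220 kJ/mol
  T = 339.1 K: K = (1.495, 0.266), RR gives ψ = 0.222, H_out = 6.904 kJ/mol
Linear interpolation between T = 339.1 (H_out = 6.904) and T = 340.1 (H_out = 8.220) on hF = 6.955 gives T ≈ 339.1 K, at which ψ = 0.22.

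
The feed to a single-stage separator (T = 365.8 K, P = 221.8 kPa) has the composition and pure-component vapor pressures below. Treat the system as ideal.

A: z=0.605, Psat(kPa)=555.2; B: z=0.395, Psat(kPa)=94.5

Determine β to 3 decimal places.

Raoult's law: Kᵢ = Pᵢˢᵃᵗ/P = Pᵢˢᵃᵗ/221.8.
  K_A = 555.2/221.8 = 2.50316, K_B = 94.5/221.8 = 0.42606
Let β = V/F and solve Σ zᵢ(Kᵢ−1)/(1+β(Kᵢ−1)) = 0.
Feasibility: ΣzᵢKᵢ = 1.683, Σzᵢ/Kᵢ = 1.169 — both > 1, two phases present.
Newton–Raphson from β = 0.42:
  β = 0.420: g = 0.2588, g' = -0.740 → β = 0.770
  β = 0.770: g = 0.0154, g' = -0.711 → β = 0.791
Converged at β = 0.791.

β = 0.791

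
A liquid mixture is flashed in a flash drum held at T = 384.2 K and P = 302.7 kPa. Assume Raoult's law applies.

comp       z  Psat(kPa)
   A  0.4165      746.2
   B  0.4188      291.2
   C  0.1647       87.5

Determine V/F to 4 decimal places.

V/F = 0.7889

Raoult's law: Kᵢ = Pᵢˢᵃᵗ/P = Pᵢˢᵃᵗ/302.7.
  K_A = 746.2/302.7 = 2.465147, K_B = 291.2/302.7 = 0.962009, K_C = 87.5/302.7 = 0.289065
Material balance + equilibrium reduce to Σ zᵢ(Kᵢ−1)/(1+V/F(Kᵢ−1)) = 0.
Feasibility: ΣzᵢKᵢ = 1.4772, Σzᵢ/Kᵢ = 1.1741 — both > 1, two phases present.
Newton–Raphson from V/F = 0.5:
  V/F = 0.5000: g = 0.15433, g' = -0.4989 → V/F = 0.8094
  V/F = 0.8094: g = -0.01301, g' = -0.6495 → V/F = 0.7893
  V/F = 0.7893: g = -0.00025, g' = -0.6252 → V/F = 0.7889
Converged at V/F = 0.7889.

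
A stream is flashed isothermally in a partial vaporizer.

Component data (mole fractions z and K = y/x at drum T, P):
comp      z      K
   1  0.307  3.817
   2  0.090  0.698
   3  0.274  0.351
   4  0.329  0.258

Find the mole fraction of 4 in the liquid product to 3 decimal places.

Rachford–Rice: g(V/F) = Σ zᵢ(Kᵢ−1)/(1+V/F(Kᵢ−1)) = 0.
Check two-phase: ΣzᵢKᵢ = 1.416 > 1 and Σzᵢ/Kᵢ = 2.265 > 1, so g(0) = 0.416 > 0 and g(1) = -1.265 < 0.
Newton iteration, V/F⁰ = 0.5:
  V/F = 0.500: g = -0.3243, g' = -1.142 → V/F = 0.216
  V/F = 0.216: g = 0.0110, g' = -1.364 → V/F = 0.224
Converged at V/F = 0.224.
Compositions from xᵢ = zᵢ/(1+V/F(Kᵢ−1)), yᵢ = Kᵢxᵢ:
  1: x = 0.188, y = 0.718
  2: x = 0.097, y = 0.067
  3: x = 0.321, y = 0.113
  4: x = 0.395, y = 0.102

x_4 = 0.395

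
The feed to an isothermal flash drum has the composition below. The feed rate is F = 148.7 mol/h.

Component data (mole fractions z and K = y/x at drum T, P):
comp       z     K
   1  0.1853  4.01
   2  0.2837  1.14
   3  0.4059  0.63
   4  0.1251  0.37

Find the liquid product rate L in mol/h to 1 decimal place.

L = 86.6 mol/h

Newton–Raphson from ψ = 0.5:
  ψ = 0.5000: g = -0.03955, g' = -0.4619 → ψ = 0.4144
  ψ = 0.4144: g = 0.00170, g' = -0.5059 → ψ = 0.4177
Converged at ψ = 0.4177.
Then V = ψ·F = 0.4177·148.7 = 62.1 mol/h and L = F − V = 86.6 mol/h.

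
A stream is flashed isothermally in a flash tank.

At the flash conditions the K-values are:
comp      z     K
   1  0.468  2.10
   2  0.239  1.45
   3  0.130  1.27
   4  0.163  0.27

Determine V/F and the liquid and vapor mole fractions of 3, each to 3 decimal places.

Rachford–Rice: g(V/F) = Σ zᵢ(Kᵢ−1)/(1+V/F(Kᵢ−1)) = 0.
g(0) = ΣzᵢKᵢ − 1 = 0.538 and g(1) = 1 − Σzᵢ/Kᵢ = -0.094, so a root lies in (0, 1).
Newton–Raphson from V/F = 0.49:
  V/F = 0.490: g = 0.2684, g' = -0.490 → V/F = 1.000
  V/F = 1.000: g = -0.0937, g' = -1.349 → V/F = 0.930
  V/F = 0.930: g = -0.0127, g' = -1.013 → V/F = 0.918
Converged at V/F = 0.918.
Compositions from xᵢ = zᵢ/(1+V/F(Kᵢ−1)), yᵢ = Kᵢxᵢ:
  1: x = 0.233, y = 0.489
  2: x = 0.169, y = 0.245
  3: x = 0.104, y = 0.132
  4: x = 0.494, y = 0.133

V/F = 0.918, x_3 = 0.104, y_3 = 0.132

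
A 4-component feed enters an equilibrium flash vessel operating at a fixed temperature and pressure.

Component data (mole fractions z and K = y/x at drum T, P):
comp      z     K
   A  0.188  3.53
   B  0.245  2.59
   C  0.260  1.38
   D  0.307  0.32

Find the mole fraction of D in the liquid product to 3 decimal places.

Material balance + equilibrium reduce to Σ zᵢ(Kᵢ−1)/(1+V/F(Kᵢ−1)) = 0.
Check two-phase: ΣzᵢKᵢ = 1.755 > 1 and Σzᵢ/Kᵢ = 1.296 > 1, so g(0) = 0.755 > 0 and g(1) = -0.296 < 0.
Newton–Raphson from V/F = 0.34:
  V/F = 0.340: g = 0.3245, g' = -0.878 → V/F = 0.709
  V/F = 0.709: g = 0.0277, g' = -0.844 → V/F = 0.742
Converged at V/F = 0.742.
Compositions from xᵢ = zᵢ/(1+V/F(Kᵢ−1)), yᵢ = Kᵢxᵢ:
  A: x = 0.065, y = 0.231
  B: x = 0.112, y = 0.291
  C: x = 0.203, y = 0.280
  D: x = 0.619, y = 0.198

x_D = 0.619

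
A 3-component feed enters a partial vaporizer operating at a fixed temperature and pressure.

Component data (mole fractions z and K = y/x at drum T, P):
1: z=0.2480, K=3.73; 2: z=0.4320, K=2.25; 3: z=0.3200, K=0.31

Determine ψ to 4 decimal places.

ψ = 0.7907

Iterate (Newton) starting at ψ = 0.61:
  ψ = 0.6100: g = 0.17912, g' = -0.9318 → ψ = 0.8022
  ψ = 0.8022: g = -0.01271, g' = -1.1142 → ψ = 0.7908
  ψ = 0.7908: g = -0.00012, g' = -1.0940 → ψ = 0.7907
Converged at ψ = 0.7907.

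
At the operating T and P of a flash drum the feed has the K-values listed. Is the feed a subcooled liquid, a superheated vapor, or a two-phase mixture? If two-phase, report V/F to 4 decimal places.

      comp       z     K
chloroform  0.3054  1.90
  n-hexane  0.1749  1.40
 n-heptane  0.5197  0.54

ΣzᵢKᵢ = 1.1058; Σzᵢ/Kᵢ = 1.2481.
Both exceed 1, so a two-phase solution exists.
Newton–Raphson from ψ = 0.45:
  ψ = 0.4500: g = -0.04655, g' = -0.3203 → ψ = 0.3047
  ψ = 0.3047: g = 0.00004, g' = -0.3233 → ψ = 0.3048
Converged at ψ = 0.3048.

two-phase, V/F = 0.3048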